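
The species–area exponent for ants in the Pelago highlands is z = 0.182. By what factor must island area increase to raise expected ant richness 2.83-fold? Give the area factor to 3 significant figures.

(A₂/A₁)^0.182 = 2.83, so A₂/A₁ = 2.83^(1/0.182) = 2.83^5.495
ln(A₂/A₁) = ln 2.83 / 0.182 = 1.0403 / 0.182 = 5.7158
A₂/A₁ = e^5.7158 ≈ 303.6

304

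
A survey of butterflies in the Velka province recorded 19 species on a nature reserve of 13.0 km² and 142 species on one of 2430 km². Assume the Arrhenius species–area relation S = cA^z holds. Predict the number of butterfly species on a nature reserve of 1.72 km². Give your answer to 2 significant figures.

8.7

z = ln(142/19) / ln(2430/13) = 2.0114 / 5.2307 = 0.3845
c = 19 / 13^0.3845 = 19 / 2.681 = 7.086
S₃ = 7.086 × 1.72^0.3845 = 7.086 × 1.232 ≈ 8.729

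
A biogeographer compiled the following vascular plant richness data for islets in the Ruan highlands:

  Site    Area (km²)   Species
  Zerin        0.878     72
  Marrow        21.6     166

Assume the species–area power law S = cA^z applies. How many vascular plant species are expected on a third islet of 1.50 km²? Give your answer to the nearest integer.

z = ln(166/72) / ln(21.6/0.878) = 0.8353 / 3.2028 = 0.2608
c = 72 / 0.878^0.2608 = 72 / 0.9666 = 74.49
S₃ = 74.49 × 1.5^0.2608 = 74.49 × 1.112 ≈ 82.79

83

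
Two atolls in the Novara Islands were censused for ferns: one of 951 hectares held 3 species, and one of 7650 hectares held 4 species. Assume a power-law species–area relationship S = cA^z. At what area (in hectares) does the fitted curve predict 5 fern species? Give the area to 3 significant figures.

38500 hectares

z = ln(4/3) / ln(7650/951) = 0.2877 / 2.0849 = 0.1380
c = 3 / 951^0.1380 = 3 / 2.576 = 1.165
A = (5/1.165)^(1/0.1380) ⇒ ln A = ln(4.293)/0.1380 = 10.5597
A = e^10.5597 ≈ 38548 hectares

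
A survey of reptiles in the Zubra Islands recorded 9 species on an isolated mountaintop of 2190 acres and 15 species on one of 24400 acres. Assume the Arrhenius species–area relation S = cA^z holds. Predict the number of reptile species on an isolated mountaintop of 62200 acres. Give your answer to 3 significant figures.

18.3

z = ln(15/9) / ln(24400/2190) = 0.5108 / 2.4107 = 0.2119
c = 9 / 2190^0.2119 = 9 / 5.103 = 1.764
S₃ = 1.764 × 62200^0.2119 = 1.764 × 10.37 ≈ 18.29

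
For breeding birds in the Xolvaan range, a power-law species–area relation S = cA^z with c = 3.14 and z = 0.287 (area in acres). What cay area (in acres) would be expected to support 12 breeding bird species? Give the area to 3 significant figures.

107 acres

12 = 3.14 × A^0.287  ⇒  A^0.287 = 12/3.14 = 3.822
ln A = ln(3.822) / 0.287 = 1.3407 / 0.287 = 4.6714
A = e^4.6714 ≈ 106.8 acres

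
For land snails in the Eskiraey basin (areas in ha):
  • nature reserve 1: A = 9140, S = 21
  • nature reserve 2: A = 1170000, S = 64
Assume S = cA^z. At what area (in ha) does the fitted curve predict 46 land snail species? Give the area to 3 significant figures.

z = ln(64/21) / ln(1170000/9140) = 1.1144 / 4.8521 = 0.2297
c = 21 / 9140^0.2297 = 21 / 8.123 = 2.585
A = (46/2.585)^(1/0.2297) ⇒ ln A = ln(17.79)/0.2297 = 12.5346
A = e^12.5346 ≈ 277782 ha

278000 ha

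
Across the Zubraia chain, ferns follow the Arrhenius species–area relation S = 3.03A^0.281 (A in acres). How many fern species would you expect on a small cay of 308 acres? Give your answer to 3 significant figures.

15.2

S = 3.03 × 308^0.281
ln S = ln 3.03 + 0.281 × ln 308 = 1.1086 + 0.281 × 5.7301 = 2.7187
S = e^2.7187 ≈ 15.16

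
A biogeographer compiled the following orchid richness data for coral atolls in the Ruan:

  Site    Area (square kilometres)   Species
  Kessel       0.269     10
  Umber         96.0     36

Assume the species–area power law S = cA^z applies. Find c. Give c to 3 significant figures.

13.3

z = ln(S₂/S₁) / ln(A₂/A₁) = ln(36/10) / ln(96/0.269) = 1.2809 / 5.8774 = 0.2179
c = S₁ / A₁^z = 10 / 0.269^0.2179 = 10 / 0.7511 = 13.31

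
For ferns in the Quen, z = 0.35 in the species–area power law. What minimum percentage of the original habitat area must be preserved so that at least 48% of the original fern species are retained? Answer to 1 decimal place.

Need (A_new/A_old)^0.35 = 0.48, so A_new/A_old = 0.48^(1/0.35) = 0.48^2.857
ln(A_new/A_old) = ln 0.48 / 0.35 = -0.7340 / 0.35 = -2.0971
A_new/A_old = e^-2.0971 ≈ 0.1228

12.3%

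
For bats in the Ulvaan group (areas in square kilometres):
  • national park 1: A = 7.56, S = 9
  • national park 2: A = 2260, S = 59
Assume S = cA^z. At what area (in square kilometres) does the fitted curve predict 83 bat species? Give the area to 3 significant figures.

6360 square kilometres

z = ln(59/9) / ln(2260/7.56) = 1.8803 / 5.7002 = 0.3299
c = 9 / 7.56^0.3299 = 9 / 1.949 = 4.618
A = (83/4.618)^(1/0.3299) ⇒ ln A = ln(17.97)/0.3299 = 8.7578
A = e^8.7578 ≈ 6360 square kilometres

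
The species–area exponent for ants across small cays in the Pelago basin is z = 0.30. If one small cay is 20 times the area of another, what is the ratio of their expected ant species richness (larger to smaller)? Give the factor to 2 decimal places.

S₂/S₁ = (A₂/A₁)^z = 20^0.3
ln(S₂/S₁) = 0.3 × ln 20 = 0.3 × 2.9957 = 0.8987
S₂/S₁ = e^0.8987 ≈ 2.456

2.46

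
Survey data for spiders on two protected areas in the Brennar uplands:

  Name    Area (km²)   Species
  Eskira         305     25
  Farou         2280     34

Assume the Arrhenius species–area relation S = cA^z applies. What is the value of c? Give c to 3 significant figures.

z = ln(S₂/S₁) / ln(A₂/A₁) = ln(34/25) / ln(2280/305) = 0.3075 / 2.0116 = 0.1529
c = S₁ / A₁^z = 25 / 305^0.1529 = 25 / 2.397 = 10.43

10.4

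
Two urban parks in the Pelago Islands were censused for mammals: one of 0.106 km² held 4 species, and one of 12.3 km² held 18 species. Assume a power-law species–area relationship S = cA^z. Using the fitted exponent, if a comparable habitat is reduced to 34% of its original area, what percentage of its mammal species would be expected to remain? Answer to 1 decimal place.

z = ln(18/4) / ln(12.3/0.106) = 1.5041 / 4.7539 = 0.3164
S_new/S_old = (A_new/A_old)^z = 0.34^0.3164 = exp(0.3164 × -1.0788) = 0.7108

71.1%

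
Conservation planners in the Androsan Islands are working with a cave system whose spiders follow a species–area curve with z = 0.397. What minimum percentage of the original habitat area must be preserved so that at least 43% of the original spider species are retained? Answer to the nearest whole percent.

Need (A_new/A_old)^0.397 = 0.43, so A_new/A_old = 0.43^(1/0.397) = 0.43^2.519
ln(A_new/A_old) = ln 0.43 / 0.397 = -0.8440 / 0.397 = -2.1259
A_new/A_old = e^-2.1259 ≈ 0.1193

12%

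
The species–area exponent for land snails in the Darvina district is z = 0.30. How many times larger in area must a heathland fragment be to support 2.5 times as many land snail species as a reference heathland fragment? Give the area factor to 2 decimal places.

21.21

(A₂/A₁)^0.3 = 2.5, so A₂/A₁ = 2.5^(1/0.3) = 2.5^3.333
ln(A₂/A₁) = ln 2.5 / 0.3 = 0.9163 / 0.3 = 3.0543
A₂/A₁ = e^3.0543 ≈ 21.21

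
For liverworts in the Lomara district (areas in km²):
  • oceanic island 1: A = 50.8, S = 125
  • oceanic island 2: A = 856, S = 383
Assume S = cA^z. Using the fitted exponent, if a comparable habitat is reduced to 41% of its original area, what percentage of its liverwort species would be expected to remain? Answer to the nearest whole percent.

z = ln(383/125) / ln(856/50.8) = 1.1197 / 2.8244 = 0.3964
S_new/S_old = (A_new/A_old)^z = 0.41^0.3964 = exp(0.3964 × -0.8916) = 0.7022

70%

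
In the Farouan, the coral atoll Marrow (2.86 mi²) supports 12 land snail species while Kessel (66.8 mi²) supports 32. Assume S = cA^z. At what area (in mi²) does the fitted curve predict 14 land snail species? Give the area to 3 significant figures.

z = ln(32/12) / ln(66.8/2.86) = 0.9808 / 3.1509 = 0.3113
c = 12 / 2.86^0.3113 = 12 / 1.387 = 8.652
A = (14/8.652)^(1/0.3113) ⇒ ln A = ln(1.618)/0.3113 = 1.5460
A = e^1.5460 ≈ 4.693 mi²

4.69 mi²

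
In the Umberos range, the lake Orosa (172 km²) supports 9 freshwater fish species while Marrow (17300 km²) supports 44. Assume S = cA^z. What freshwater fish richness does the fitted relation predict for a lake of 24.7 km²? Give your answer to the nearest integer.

5

z = ln(44/9) / ln(17300/172) = 1.5870 / 4.6110 = 0.3442
c = 9 / 172^0.3442 = 9 / 5.88 = 1.531
S₃ = 1.531 × 24.7^0.3442 = 1.531 × 3.015 ≈ 4.615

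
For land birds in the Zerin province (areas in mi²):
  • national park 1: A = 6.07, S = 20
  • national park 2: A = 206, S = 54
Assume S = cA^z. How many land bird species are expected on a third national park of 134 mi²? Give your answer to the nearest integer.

z = ln(54/20) / ln(206/6.07) = 0.9933 / 3.5245 = 0.2818
c = 20 / 6.07^0.2818 = 20 / 1.662 = 12.03
S₃ = 12.03 × 134^0.2818 = 12.03 × 3.976 ≈ 47.84

48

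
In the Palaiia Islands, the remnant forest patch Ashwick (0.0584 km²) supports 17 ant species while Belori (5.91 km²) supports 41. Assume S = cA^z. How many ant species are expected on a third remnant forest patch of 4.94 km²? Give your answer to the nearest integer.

40

z = ln(41/17) / ln(5.91/0.0584) = 0.8804 / 4.6171 = 0.1907
c = 17 / 0.0584^0.1907 = 17 / 0.5818 = 29.22
S₃ = 29.22 × 4.94^0.1907 = 29.22 × 1.356 ≈ 39.62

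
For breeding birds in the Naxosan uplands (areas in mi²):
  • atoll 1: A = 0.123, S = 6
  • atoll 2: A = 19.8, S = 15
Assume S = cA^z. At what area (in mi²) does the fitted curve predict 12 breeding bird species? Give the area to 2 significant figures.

z = ln(15/6) / ln(19.8/0.123) = 0.9163 / 5.0813 = 0.1803
c = 6 / 0.123^0.1803 = 6 / 0.6853 = 8.755
A = (12/8.755)^(1/0.1803) ⇒ ln A = ln(1.371)/0.1803 = 1.7482
A = e^1.7482 ≈ 5.745 mi²

5.7 mi²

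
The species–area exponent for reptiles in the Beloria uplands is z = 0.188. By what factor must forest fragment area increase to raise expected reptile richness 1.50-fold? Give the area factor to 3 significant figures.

8.64

(A₂/A₁)^0.188 = 1.5, so A₂/A₁ = 1.5^(1/0.188) = 1.5^5.319
ln(A₂/A₁) = ln 1.5 / 0.188 = 0.4055 / 0.188 = 2.1567
A₂/A₁ = e^2.1567 ≈ 8.643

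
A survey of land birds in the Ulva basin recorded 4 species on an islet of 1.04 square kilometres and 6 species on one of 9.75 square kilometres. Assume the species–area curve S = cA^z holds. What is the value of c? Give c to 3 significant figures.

3.97

z = ln(S₂/S₁) / ln(A₂/A₁) = ln(6/4) / ln(9.75/1.04) = 0.4055 / 2.2380 = 0.1812
c = S₁ / A₁^z = 4 / 1.04^0.1812 = 4 / 1.007 = 3.972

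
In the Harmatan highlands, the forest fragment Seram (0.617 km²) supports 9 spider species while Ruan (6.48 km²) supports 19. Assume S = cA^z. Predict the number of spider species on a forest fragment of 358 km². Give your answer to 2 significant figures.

68

z = ln(19/9) / ln(6.48/0.617) = 0.7472 / 2.3516 = 0.3177
c = 9 / 0.617^0.3177 = 9 / 0.8578 = 10.49
S₃ = 10.49 × 358^0.3177 = 10.49 × 6.479 ≈ 67.98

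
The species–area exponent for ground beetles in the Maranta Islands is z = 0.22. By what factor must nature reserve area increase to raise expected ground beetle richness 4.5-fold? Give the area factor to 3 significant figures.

(A₂/A₁)^0.22 = 4.5, so A₂/A₁ = 4.5^(1/0.22) = 4.5^4.545
ln(A₂/A₁) = ln 4.5 / 0.22 = 1.5041 / 0.22 = 6.8367
A₂/A₁ = e^6.8367 ≈ 931.4

931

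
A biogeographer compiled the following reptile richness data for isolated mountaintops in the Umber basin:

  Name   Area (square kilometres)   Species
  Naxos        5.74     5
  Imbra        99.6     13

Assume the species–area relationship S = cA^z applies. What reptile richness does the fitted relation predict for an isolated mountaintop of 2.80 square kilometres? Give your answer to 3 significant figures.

z = ln(13/5) / ln(99.6/5.74) = 0.9555 / 2.8537 = 0.3348
c = 5 / 5.74^0.3348 = 5 / 1.795 = 2.785
S₃ = 2.785 × 2.8^0.3348 = 2.785 × 1.412 ≈ 3.932

3.93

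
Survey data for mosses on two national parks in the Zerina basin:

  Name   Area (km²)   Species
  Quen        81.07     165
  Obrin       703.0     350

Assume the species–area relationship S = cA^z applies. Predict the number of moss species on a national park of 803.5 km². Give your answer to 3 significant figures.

367

z = ln(350/165) / ln(703/81.07) = 0.7520 / 2.1600 = 0.3481
c = 165 / 81.07^0.3481 = 165 / 4.619 = 35.72
S₃ = 35.72 × 803.5^0.3481 = 35.72 × 10.26 ≈ 366.7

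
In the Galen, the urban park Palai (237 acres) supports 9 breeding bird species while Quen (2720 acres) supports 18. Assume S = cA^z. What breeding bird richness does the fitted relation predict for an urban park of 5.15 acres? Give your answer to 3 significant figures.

z = ln(18/9) / ln(2720/237) = 0.6931 / 2.4403 = 0.2840
c = 9 / 237^0.2840 = 9 / 4.726 = 1.904
S₃ = 1.904 × 5.15^0.2840 = 1.904 × 1.593 ≈ 3.033

3.03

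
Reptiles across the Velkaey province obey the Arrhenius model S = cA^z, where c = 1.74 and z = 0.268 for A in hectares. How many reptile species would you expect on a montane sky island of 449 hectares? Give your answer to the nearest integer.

9

S = 1.74 × 449^0.268
ln S = ln 1.74 + 0.268 × ln 449 = 0.5539 + 0.268 × 6.1070 = 2.1906
S = e^2.1906 ≈ 8.94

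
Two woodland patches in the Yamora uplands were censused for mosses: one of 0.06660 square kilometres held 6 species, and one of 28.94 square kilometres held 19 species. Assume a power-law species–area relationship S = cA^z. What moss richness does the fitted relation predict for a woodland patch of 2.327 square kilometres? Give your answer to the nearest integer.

12

z = ln(19/6) / ln(28.94/0.0666) = 1.1527 / 6.0743 = 0.1898
c = 6 / 0.0666^0.1898 = 6 / 0.5981 = 10.03
S₃ = 10.03 × 2.327^0.1898 = 10.03 × 1.174 ≈ 11.78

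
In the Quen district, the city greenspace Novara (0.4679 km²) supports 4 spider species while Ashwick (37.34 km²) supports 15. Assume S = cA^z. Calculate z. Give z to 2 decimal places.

0.30

Taking logs: ln S = ln c + z ln A, so z = (ln S₂ − ln S₁)/(ln A₂ − ln A₁).
z = ln(15/4) / ln(37.34/0.4679) = ln(3.75) / ln(79.8) = 1.3218 / 4.3796 = 0.3018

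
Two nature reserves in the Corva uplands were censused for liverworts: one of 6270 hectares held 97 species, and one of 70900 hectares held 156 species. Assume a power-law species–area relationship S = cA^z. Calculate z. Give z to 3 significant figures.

0.196

Taking logs: ln S = ln c + z ln A, so z = (ln S₂ − ln S₁)/(ln A₂ − ln A₁).
z = ln(156/97) / ln(70900/6270) = ln(1.608) / ln(11.31) = 0.4751 / 2.4255 = 0.1959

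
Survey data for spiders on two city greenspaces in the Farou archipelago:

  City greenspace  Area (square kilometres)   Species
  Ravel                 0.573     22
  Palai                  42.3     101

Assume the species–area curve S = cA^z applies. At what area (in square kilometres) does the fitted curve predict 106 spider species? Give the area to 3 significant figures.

48.5 square kilometres

z = ln(101/22) / ln(42.3/0.573) = 1.5241 / 4.3017 = 0.3543
c = 22 / 0.573^0.3543 = 22 / 0.8209 = 26.8
A = (106/26.8)^(1/0.3543) ⇒ ln A = ln(3.955)/0.3543 = 3.8812
A = e^3.8812 ≈ 48.48 square kilometres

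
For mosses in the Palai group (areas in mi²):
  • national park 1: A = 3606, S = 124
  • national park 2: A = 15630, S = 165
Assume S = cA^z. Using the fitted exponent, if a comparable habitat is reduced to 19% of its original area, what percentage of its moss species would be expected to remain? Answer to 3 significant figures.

z = ln(165/124) / ln(15630/3606) = 0.2857 / 1.4666 = 0.1948
S_new/S_old = (A_new/A_old)^z = 0.19^0.1948 = exp(0.1948 × -1.6607) = 0.7236

72.4%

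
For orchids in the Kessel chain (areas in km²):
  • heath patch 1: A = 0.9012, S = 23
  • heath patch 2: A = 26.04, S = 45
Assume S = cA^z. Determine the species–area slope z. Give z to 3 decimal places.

0.200

Taking logs: ln S = ln c + z ln A, so z = (ln S₂ − ln S₁)/(ln A₂ − ln A₁).
z = ln(45/23) / ln(26.04/0.9012) = ln(1.957) / ln(28.89) = 0.6712 / 3.3637 = 0.1995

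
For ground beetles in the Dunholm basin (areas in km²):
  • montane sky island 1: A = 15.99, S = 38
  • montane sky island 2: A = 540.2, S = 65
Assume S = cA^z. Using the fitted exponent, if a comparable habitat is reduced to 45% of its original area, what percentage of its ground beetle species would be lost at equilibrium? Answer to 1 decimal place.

11.5%

z = ln(65/38) / ln(540.2/15.99) = 0.5368 / 3.5200 = 0.1525
S_new/S_old = (A_new/A_old)^z = 0.45^0.1525 = exp(0.1525 × -0.7985) = 0.8853
Fraction lost = 1 − 0.8853 = 0.1147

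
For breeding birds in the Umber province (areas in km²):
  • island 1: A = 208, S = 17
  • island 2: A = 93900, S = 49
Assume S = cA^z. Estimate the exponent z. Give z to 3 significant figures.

Taking logs: ln S = ln c + z ln A, so z = (ln S₂ − ln S₁)/(ln A₂ − ln A₁).
z = ln(49/17) / ln(93900/208) = ln(2.882) / ln(451.4) = 1.0586 / 6.1124 = 0.1732

0.173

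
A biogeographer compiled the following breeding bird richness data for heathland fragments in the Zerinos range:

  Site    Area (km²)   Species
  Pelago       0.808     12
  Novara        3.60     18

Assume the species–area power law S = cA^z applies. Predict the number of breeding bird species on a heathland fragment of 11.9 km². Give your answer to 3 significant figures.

24.9

z = ln(18/12) / ln(3.6/0.808) = 0.4055 / 1.4941 = 0.2714
c = 12 / 0.808^0.2714 = 12 / 0.9438 = 12.71
S₃ = 12.71 × 11.9^0.2714 = 12.71 × 1.958 ≈ 24.9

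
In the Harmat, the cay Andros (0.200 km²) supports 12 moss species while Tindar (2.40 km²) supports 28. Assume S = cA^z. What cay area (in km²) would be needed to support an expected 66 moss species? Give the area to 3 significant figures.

z = ln(28/12) / ln(2.4/0.2) = 0.8473 / 2.4849 = 0.3410
c = 12 / 0.2^0.3410 = 12 / 0.5777 = 20.77
A = (66/20.77)^(1/0.3410) ⇒ ln A = ln(3.177)/0.3410 = 3.3901
A = e^3.3901 ≈ 29.67 km²

29.7 km²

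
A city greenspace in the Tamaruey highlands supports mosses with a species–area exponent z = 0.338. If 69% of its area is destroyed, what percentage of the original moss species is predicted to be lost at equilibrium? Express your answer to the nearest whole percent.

33%

S_new/S_old = (A_new/A_old)^z = 0.31^0.338
= exp(0.338 × ln 0.31) = exp(0.338 × -1.1712) = exp(-0.3959) ≈ 0.6731
Fraction lost = 1 − 0.6731 = 0.3269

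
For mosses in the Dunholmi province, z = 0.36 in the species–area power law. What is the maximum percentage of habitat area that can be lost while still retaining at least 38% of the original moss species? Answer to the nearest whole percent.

93%

Need (A_new/A_old)^0.36 = 0.38, so A_new/A_old = 0.38^(1/0.36) = 0.38^2.778
ln(A_new/A_old) = ln 0.38 / 0.36 = -0.9676 / 0.36 = -2.6877
A_new/A_old = e^-2.6877 ≈ 0.06803
Fraction that can be lost = 1 − 0.06803 = 0.932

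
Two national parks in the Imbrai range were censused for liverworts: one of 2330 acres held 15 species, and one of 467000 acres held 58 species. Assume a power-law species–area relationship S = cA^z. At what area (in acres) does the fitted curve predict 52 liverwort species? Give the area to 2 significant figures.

300000 acres

z = ln(58/15) / ln(467000/2330) = 1.3524 / 5.3005 = 0.2551
c = 15 / 2330^0.2551 = 15 / 7.23 = 2.075
A = (52/2.075)^(1/0.2551) ⇒ ln A = ln(25.07)/0.2551 = 12.6261
A = e^12.6261 ≈ 304400 acres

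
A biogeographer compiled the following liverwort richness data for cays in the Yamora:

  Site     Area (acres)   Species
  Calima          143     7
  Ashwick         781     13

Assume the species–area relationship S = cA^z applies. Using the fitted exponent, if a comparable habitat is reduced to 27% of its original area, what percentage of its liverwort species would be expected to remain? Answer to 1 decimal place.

z = ln(13/7) / ln(781/143) = 0.6190 / 1.6977 = 0.3646
S_new/S_old = (A_new/A_old)^z = 0.27^0.3646 = exp(0.3646 × -1.3093) = 0.6204

62.0%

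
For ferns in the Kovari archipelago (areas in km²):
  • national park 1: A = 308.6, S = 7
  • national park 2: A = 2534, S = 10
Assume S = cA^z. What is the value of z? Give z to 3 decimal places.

0.169

Taking logs: ln S = ln c + z ln A, so z = (ln S₂ − ln S₁)/(ln A₂ − ln A₁).
z = ln(10/7) / ln(2534/308.6) = ln(1.429) / ln(8.211) = 0.3567 / 2.1055 = 0.1694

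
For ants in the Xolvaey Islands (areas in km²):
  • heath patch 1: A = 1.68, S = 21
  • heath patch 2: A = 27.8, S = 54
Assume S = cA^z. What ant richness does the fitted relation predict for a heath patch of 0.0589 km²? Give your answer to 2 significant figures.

6.8

z = ln(54/21) / ln(27.8/1.68) = 0.9445 / 2.8062 = 0.3366
c = 21 / 1.68^0.3366 = 21 / 1.191 = 17.64
S₃ = 17.64 × 0.0589^0.3366 = 17.64 × 0.3855 ≈ 6.799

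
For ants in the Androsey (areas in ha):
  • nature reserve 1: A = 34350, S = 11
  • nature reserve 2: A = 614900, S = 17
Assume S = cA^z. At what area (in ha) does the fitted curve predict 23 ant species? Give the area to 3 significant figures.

z = ln(17/11) / ln(614900/34350) = 0.4353 / 2.8849 = 0.1509
c = 11 / 34350^0.1509 = 11 / 4.836 = 2.275
A = (23/2.275)^(1/0.1509) ⇒ ln A = ln(10.11)/0.1509 = 15.3324
A = e^15.3324 ≈ 4558178 ha

4560000 ha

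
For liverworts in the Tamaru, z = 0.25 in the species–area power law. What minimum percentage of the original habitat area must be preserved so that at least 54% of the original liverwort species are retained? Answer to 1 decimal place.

Need (A_new/A_old)^0.25 = 0.54, so A_new/A_old = 0.54^(1/0.25) = 0.54^4
ln(A_new/A_old) = ln 0.54 / 0.25 = -0.6162 / 0.25 = -2.4647
A_new/A_old = e^-2.4647 ≈ 0.08503

8.5%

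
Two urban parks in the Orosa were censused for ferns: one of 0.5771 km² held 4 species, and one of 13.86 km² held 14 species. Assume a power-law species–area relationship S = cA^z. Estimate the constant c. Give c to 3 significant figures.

4.97

z = ln(S₂/S₁) / ln(A₂/A₁) = ln(14/4) / ln(13.86/0.5771) = 1.2528 / 3.1787 = 0.3941
c = S₁ / A₁^z = 4 / 0.5771^0.3941 = 4 / 0.8052 = 4.968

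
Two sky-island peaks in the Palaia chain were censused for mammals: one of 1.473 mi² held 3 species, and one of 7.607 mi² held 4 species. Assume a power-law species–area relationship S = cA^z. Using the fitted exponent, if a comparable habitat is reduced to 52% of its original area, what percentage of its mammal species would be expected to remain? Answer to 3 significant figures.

z = ln(4/3) / ln(7.607/1.473) = 0.2877 / 1.6418 = 0.1752
S_new/S_old = (A_new/A_old)^z = 0.52^0.1752 = exp(0.1752 × -0.6539) = 0.8917

89.2%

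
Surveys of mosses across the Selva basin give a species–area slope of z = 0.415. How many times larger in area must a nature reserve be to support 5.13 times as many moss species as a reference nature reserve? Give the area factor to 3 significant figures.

(A₂/A₁)^0.415 = 5.13, so A₂/A₁ = 5.13^(1/0.415) = 5.13^2.41
ln(A₂/A₁) = ln 5.13 / 0.415 = 1.6351 / 0.415 = 3.9400
A₂/A₁ = e^3.9400 ≈ 51.42

51.4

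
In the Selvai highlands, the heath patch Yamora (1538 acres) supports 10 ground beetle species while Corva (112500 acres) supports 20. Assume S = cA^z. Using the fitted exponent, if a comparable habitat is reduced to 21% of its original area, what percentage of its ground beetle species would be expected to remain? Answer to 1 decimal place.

77.7%

z = ln(20/10) / ln(112500/1538) = 0.6931 / 4.2925 = 0.1615
S_new/S_old = (A_new/A_old)^z = 0.21^0.1615 = exp(0.1615 × -1.5606) = 0.7772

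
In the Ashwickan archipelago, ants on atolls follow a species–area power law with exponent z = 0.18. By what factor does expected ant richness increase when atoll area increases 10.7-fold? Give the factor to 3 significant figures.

1.53

S₂/S₁ = (A₂/A₁)^z = 10.7^0.18
ln(S₂/S₁) = 0.18 × ln 10.7 = 0.18 × 2.3702 = 0.4266
S₂/S₁ = e^0.4266 ≈ 1.532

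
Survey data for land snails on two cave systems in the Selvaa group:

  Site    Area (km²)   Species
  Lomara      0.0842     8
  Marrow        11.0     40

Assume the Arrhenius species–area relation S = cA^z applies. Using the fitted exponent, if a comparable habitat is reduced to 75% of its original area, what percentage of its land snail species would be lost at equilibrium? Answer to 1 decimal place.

z = ln(40/8) / ln(11/0.0842) = 1.6094 / 4.8725 = 0.3303
S_new/S_old = (A_new/A_old)^z = 0.75^0.3303 = exp(0.3303 × -0.2877) = 0.9093
Fraction lost = 1 − 0.9093 = 0.09065

9.1%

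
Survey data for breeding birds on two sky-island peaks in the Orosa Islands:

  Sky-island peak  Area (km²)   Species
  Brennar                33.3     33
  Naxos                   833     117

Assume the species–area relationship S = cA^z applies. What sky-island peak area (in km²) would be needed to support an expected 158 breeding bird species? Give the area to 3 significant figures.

z = ln(117/33) / ln(833/33.3) = 1.2657 / 3.2195 = 0.3931
c = 33 / 33.3^0.3931 = 33 / 3.967 = 8.318
A = (158/8.318)^(1/0.3931) ⇒ ln A = ln(19)/0.3931 = 7.4892
A = e^7.4892 ≈ 1789 km²

1790 km²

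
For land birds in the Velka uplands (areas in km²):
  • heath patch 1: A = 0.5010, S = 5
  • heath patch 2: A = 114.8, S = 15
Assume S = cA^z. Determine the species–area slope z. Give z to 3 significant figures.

Taking logs: ln S = ln c + z ln A, so z = (ln S₂ − ln S₁)/(ln A₂ − ln A₁).
z = ln(15/5) / ln(114.8/0.501) = ln(3) / ln(229.1) = 1.0986 / 5.4343 = 0.2022

0.202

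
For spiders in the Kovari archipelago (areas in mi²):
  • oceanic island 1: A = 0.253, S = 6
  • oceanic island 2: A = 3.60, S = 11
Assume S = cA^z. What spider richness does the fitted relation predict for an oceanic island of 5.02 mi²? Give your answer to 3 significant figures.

z = ln(11/6) / ln(3.6/0.253) = 0.6061 / 2.6553 = 0.2283
c = 6 / 0.253^0.2283 = 6 / 0.7307 = 8.211
S₃ = 8.211 × 5.02^0.2283 = 8.211 × 1.445 ≈ 11.87

11.9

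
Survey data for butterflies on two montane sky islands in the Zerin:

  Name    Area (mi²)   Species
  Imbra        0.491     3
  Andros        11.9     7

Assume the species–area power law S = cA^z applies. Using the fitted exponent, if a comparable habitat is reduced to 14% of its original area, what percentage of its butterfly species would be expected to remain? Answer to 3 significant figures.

z = ln(7/3) / ln(11.9/0.491) = 0.8473 / 3.1878 = 0.2658
S_new/S_old = (A_new/A_old)^z = 0.14^0.2658 = exp(0.2658 × -1.9661) = 0.593

59.3%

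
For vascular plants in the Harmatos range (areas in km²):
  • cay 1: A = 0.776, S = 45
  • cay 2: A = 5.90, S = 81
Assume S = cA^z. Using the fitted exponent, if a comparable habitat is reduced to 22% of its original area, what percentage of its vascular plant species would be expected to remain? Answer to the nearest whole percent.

64%

z = ln(81/45) / ln(5.9/0.776) = 0.5878 / 2.0286 = 0.2898
S_new/S_old = (A_new/A_old)^z = 0.22^0.2898 = exp(0.2898 × -1.5141) = 0.6449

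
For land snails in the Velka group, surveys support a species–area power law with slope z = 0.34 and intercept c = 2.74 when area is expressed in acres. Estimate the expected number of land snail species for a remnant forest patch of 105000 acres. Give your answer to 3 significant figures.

S = 2.74 × 105000^0.34 = 2.74 × 50.96 ≈ 139.6

140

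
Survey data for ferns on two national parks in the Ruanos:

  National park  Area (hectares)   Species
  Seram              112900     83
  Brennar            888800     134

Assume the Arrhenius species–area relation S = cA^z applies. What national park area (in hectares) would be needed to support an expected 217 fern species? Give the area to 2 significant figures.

z = ln(134/83) / ln(888800/112900) = 0.4790 / 2.0634 = 0.2321
c = 83 / 112900^0.2321 = 83 / 14.89 = 5.573
A = (217/5.573)^(1/0.2321) ⇒ ln A = ln(38.93)/0.2321 = 15.7742
A = e^15.7742 ≈ 7089828 hectares

7100000 hectares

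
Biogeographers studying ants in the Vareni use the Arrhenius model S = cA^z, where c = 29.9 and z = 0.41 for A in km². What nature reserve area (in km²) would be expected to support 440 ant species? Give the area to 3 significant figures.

440 = 29.9 × A^0.41  ⇒  A^0.41 = 440/29.9 = 14.72
ln A = ln(14.72) / 0.41 = 2.6889 / 0.41 = 6.5583
A = e^6.5583 ≈ 705.1 km²

705 km²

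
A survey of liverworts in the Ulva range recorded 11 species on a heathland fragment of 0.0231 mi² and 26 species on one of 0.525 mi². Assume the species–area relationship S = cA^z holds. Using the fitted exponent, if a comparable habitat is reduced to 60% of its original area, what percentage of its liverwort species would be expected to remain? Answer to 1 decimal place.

z = ln(26/11) / ln(0.525/0.0231) = 0.8602 / 3.1236 = 0.2754
S_new/S_old = (A_new/A_old)^z = 0.6^0.2754 = exp(0.2754 × -0.5108) = 0.8688

86.9%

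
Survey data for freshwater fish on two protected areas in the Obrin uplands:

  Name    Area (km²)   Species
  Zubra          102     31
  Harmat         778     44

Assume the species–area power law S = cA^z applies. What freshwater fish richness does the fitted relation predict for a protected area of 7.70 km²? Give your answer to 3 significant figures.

19.9

z = ln(44/31) / ln(778/102) = 0.3502 / 2.0318 = 0.1724
c = 31 / 102^0.1724 = 31 / 2.219 = 13.97
S₃ = 13.97 × 7.7^0.1724 = 13.97 × 1.422 ≈ 19.86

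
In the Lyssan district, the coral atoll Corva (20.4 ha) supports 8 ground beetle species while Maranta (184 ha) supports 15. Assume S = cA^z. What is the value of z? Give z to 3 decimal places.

Taking logs: ln S = ln c + z ln A, so z = (ln S₂ − ln S₁)/(ln A₂ − ln A₁).
z = ln(15/8) / ln(184/20.4) = ln(1.875) / ln(9.02) = 0.6286 / 2.1994 = 0.2858

0.286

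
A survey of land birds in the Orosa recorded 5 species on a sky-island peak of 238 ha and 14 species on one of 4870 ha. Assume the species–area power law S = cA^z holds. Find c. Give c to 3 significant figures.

z = ln(S₂/S₁) / ln(A₂/A₁) = ln(14/5) / ln(4870/238) = 1.0296 / 3.0186 = 0.3411
c = S₁ / A₁^z = 5 / 238^0.3411 = 5 / 6.466 = 0.7733

0.773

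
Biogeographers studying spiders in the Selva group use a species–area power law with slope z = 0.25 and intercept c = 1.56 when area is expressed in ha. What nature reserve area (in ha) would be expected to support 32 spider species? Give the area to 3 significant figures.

32 = 1.56 × A^0.25  ⇒  A^0.25 = 32/1.56 = 20.51
ln A = ln(20.51) / 0.25 = 3.0211 / 0.25 = 12.0842
A = e^12.0842 ≈ 177052 ha

177000 ha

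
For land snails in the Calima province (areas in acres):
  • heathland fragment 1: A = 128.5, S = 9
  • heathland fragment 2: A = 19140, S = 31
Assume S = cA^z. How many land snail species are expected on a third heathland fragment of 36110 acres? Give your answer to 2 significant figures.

z = ln(31/9) / ln(19140/128.5) = 1.2368 / 5.0036 = 0.2472
c = 9 / 128.5^0.2472 = 9 / 3.321 = 2.71
S₃ = 2.71 × 36110^0.2472 = 2.71 × 13.38 ≈ 36.27

36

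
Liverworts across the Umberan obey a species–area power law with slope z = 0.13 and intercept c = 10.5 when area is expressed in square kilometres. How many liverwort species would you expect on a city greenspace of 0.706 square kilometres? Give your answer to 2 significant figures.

10

S = 10.5 × 0.706^0.13
ln S = ln 10.5 + 0.13 × ln 0.706 = 2.3514 + 0.13 × -0.3481 = 2.3061
S = e^2.3061 ≈ 10.04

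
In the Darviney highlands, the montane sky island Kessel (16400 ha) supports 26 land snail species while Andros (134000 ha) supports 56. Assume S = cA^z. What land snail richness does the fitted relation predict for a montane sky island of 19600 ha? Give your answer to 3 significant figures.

z = ln(56/26) / ln(134000/16400) = 0.7673 / 2.1006 = 0.3653
c = 26 / 16400^0.3653 = 26 / 34.64 = 0.7507
S₃ = 0.7507 × 19600^0.3653 = 0.7507 × 36.97 ≈ 27.75

27.7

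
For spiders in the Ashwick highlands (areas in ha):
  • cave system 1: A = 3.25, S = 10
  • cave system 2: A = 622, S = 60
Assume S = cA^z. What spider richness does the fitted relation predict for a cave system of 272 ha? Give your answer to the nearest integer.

z = ln(60/10) / ln(622/3.25) = 1.7918 / 5.2543 = 0.3410
c = 10 / 3.25^0.3410 = 10 / 1.495 = 6.69
S₃ = 6.69 × 272^0.3410 = 6.69 × 6.764 ≈ 45.25

45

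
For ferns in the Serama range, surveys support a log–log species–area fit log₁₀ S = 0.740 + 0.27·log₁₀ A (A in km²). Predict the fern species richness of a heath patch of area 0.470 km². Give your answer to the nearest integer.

4 species

S = 5.495 × 0.47^0.27
ln S = ln 5.495 + 0.27 × ln 0.47 = 1.7039 + 0.27 × -0.7550 = 1.5001
S = e^1.5001 ≈ 4.482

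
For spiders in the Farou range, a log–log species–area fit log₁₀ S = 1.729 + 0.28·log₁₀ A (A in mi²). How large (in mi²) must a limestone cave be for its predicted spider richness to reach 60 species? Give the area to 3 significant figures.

1.50 mi²

60 = 53.58 × A^0.28  ⇒  A^0.28 = 60/53.58 = 1.12
ln A = ln(1.12) / 0.28 = 0.1132 / 0.28 = 0.4042
A = e^0.4042 ≈ 1.498 mi²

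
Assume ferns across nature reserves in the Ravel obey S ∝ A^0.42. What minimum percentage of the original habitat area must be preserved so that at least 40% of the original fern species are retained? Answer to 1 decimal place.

Need (A_new/A_old)^0.42 = 0.4, so A_new/A_old = 0.4^(1/0.42) = 0.4^2.381
ln(A_new/A_old) = ln 0.4 / 0.42 = -0.9163 / 0.42 = -2.1816
A_new/A_old = e^-2.1816 ≈ 0.1129

11.3%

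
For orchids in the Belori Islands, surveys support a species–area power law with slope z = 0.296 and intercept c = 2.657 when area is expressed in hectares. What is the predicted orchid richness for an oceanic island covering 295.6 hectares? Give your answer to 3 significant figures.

14.3

S = 2.657 × 295.6^0.296
ln S = ln 2.657 + 0.296 × ln 295.6 = 0.9772 + 0.296 × 5.6890 = 2.6611
S = e^2.6611 ≈ 14.31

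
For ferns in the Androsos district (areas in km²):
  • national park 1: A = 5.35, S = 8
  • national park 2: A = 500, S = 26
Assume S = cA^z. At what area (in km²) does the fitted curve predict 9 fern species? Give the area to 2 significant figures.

8.4 km²

z = ln(26/8) / ln(500/5.35) = 1.1787 / 4.5375 = 0.2598
c = 8 / 5.35^0.2598 = 8 / 1.546 = 5.175
A = (9/5.175)^(1/0.2598) ⇒ ln A = ln(1.739)/0.2598 = 2.1305
A = e^2.1305 ≈ 8.419 km²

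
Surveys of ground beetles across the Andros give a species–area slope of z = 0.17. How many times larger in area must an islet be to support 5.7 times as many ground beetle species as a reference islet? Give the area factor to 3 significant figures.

27900

(A₂/A₁)^0.17 = 5.7, so A₂/A₁ = 5.7^(1/0.17) = 5.7^5.882
ln(A₂/A₁) = ln 5.7 / 0.17 = 1.7405 / 0.17 = 10.2380
A₂/A₁ = e^10.2380 ≈ 27946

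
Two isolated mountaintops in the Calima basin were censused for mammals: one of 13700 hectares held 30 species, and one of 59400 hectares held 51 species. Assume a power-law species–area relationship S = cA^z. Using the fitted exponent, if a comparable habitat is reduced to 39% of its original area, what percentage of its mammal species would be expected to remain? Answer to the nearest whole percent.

71%

z = ln(51/30) / ln(59400/13700) = 0.5306 / 1.4669 = 0.3617
S_new/S_old = (A_new/A_old)^z = 0.39^0.3617 = exp(0.3617 × -0.9416) = 0.7113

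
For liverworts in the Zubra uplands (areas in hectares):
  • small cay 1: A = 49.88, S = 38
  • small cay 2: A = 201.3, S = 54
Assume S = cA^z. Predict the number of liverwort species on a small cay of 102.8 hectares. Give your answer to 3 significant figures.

z = ln(54/38) / ln(201.3/49.88) = 0.3514 / 1.3952 = 0.2519
c = 38 / 49.88^0.2519 = 38 / 2.677 = 14.19
S₃ = 14.19 × 102.8^0.2519 = 14.19 × 3.212 ≈ 45.59

45.6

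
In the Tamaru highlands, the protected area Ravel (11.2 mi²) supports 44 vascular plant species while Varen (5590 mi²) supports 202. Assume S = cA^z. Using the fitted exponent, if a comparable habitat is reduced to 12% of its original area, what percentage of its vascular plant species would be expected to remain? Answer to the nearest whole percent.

z = ln(202/44) / ln(5590/11.2) = 1.5241 / 6.2128 = 0.2453
S_new/S_old = (A_new/A_old)^z = 0.12^0.2453 = exp(0.2453 × -2.1203) = 0.5944

59%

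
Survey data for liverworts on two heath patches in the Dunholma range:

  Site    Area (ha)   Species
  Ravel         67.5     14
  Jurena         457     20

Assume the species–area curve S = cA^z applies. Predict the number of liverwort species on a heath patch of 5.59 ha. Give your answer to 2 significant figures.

8.8

z = ln(20/14) / ln(457/67.5) = 0.3567 / 1.9126 = 0.1865
c = 14 / 67.5^0.1865 = 14 / 2.194 = 6.382
S₃ = 6.382 × 5.59^0.1865 = 6.382 × 1.378 ≈ 8.798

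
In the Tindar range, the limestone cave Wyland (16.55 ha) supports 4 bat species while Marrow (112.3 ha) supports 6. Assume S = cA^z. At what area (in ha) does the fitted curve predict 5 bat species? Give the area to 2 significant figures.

z = ln(6/4) / ln(112.3/16.55) = 0.4055 / 1.9148 = 0.2118
c = 4 / 16.55^0.2118 = 4 / 1.812 = 2.208
A = (5/2.208)^(1/0.2118) ⇒ ln A = ln(2.265)/0.2118 = 3.8602
A = e^3.8602 ≈ 47.47 ha

47 ha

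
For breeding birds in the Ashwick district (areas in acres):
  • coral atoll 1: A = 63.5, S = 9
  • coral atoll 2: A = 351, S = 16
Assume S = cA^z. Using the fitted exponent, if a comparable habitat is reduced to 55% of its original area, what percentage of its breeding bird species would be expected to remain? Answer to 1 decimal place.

z = ln(16/9) / ln(351/63.5) = 0.5754 / 1.7097 = 0.3365
S_new/S_old = (A_new/A_old)^z = 0.55^0.3365 = exp(0.3365 × -0.5978) = 0.8178

81.8%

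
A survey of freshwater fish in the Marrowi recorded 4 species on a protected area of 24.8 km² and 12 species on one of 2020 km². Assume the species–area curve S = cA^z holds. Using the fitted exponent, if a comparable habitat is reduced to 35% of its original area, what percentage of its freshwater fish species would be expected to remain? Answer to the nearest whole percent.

77%

z = ln(12/4) / ln(2020/24.8) = 1.0986 / 4.4000 = 0.2497
S_new/S_old = (A_new/A_old)^z = 0.35^0.2497 = exp(0.2497 × -1.0498) = 0.7694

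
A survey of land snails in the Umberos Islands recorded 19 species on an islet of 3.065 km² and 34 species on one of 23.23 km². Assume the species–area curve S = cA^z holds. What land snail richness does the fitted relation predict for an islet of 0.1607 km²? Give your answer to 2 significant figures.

8.1

z = ln(34/19) / ln(23.23/3.065) = 0.5819 / 2.0254 = 0.2873
c = 19 / 3.065^0.2873 = 19 / 1.38 = 13.77
S₃ = 13.77 × 0.1607^0.2873 = 13.77 × 0.5914 ≈ 8.145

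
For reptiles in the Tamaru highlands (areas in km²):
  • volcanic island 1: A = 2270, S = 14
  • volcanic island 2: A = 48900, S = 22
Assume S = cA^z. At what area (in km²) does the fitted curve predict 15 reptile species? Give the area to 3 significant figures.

3630 km²

z = ln(22/14) / ln(48900/2270) = 0.4520 / 3.0700 = 0.1472
c = 14 / 2270^0.1472 = 14 / 3.12 = 4.488
A = (15/4.488)^(1/0.1472) ⇒ ln A = ln(3.342)/0.1472 = 8.1962
A = e^8.1962 ≈ 3627 km²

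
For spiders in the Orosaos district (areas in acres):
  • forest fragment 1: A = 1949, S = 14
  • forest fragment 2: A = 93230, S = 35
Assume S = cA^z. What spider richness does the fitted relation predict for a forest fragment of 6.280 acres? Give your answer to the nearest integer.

z = ln(35/14) / ln(93230/1949) = 0.9163 / 3.8678 = 0.2369
c = 14 / 1949^0.2369 = 14 / 6.017 = 2.327
S₃ = 2.327 × 6.28^0.2369 = 2.327 × 1.545 ≈ 3.596

4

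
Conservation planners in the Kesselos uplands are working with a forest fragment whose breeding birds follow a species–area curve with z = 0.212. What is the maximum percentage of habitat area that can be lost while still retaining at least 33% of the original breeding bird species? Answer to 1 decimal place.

Need (A_new/A_old)^0.212 = 0.33, so A_new/A_old = 0.33^(1/0.212) = 0.33^4.717
ln(A_new/A_old) = ln 0.33 / 0.212 = -1.1087 / 0.212 = -5.2295
A_new/A_old = e^-5.2295 ≈ 0.005356
Fraction that can be lost = 1 − 0.005356 = 0.9946

99.5%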